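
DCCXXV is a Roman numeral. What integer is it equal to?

DCCXXV: D=500, C=100, C=100, X=10, X=10, V=5
500 + 100 + 100 + 10 + 10 + 5 = 725

725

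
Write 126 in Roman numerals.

Convert 126 to Roman numerals:
  126 contains 1×100 (C)
  26 contains 2×10 (XX)
  6 contains 1×5 (V)
  1 contains 1×1 (I)

CXXVI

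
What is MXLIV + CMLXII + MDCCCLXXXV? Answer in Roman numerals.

MXLIV = 1044, CMLXII = 962, MDCCCLXXXV = 1885
1044 + 962 = 2006
2006 + 1885 = 3891

MMMDCCCXCI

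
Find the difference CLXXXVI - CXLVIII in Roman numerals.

CLXXXVI = 186
CXLVIII = 148
186 - 148 = 38

XXXVIII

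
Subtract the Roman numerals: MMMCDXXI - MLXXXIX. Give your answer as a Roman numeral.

MMMCDXXI = 3421
MLXXXIX = 1089
3421 - 1089 = 2332

MMCCCXXXII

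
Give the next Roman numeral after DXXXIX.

DXXXIX = 539; next is 540

DXL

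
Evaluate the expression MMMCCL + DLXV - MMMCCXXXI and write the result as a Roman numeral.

MMMCCL = 3250, DLXV = 565, MMMCCXXXI = 3231
3250 + 565 = 3815
3815 - 3231 = 584

DLXXXIV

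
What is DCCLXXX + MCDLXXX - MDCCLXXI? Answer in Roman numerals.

DCCLXXX = 780, MCDLXXX = 1480, MDCCLXXI = 1771
780 + 1480 = 2260
2260 - 1771 = 489

CDLXXXIX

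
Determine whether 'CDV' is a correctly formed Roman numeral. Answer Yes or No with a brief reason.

'CDV': Check the rules: uses only the symbols I, V, X, L, C, D, M; no symbol is repeated more than three times in a row; V, L and D each appear at most once; the only place a smaller symbol precedes a larger one is the allowed subtractive pair CD, the symbol right after such a pair (if any) is smaller than the pair's first symbol, and otherwise the values never increase from left to right. Value: CD (400) + V (5) = 405. So it is a valid standard Roman numeral.

Yes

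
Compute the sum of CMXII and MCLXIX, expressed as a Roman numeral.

CMXII = 912
MCLXIX = 1169
912 + 1169 = 2081

MMLXXXI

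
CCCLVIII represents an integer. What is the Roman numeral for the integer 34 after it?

CCCLVIII = 358
358 + 34 = 392

CCCXCII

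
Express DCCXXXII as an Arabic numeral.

DCCXXXII: D=500, C=100, C=100, X=10, X=10, X=10, I=1, I=1
500 + 100 + 100 + 10 + 10 + 10 + 1 + 1 = 732

732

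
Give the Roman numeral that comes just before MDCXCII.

MDCXCII = 1692, so the previous integer is 1692 - 1 = 1691

MDCXCI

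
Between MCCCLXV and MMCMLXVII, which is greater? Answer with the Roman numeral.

MCCCLXV = 1365
MMCMLXVII = 2967
2967 is larger

MMCMLXVII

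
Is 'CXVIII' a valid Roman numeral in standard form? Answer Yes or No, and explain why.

'CXVIII': Check the rules: uses only the symbols I, V, X, L, C, D, M; no symbol is repeated more than three times in a row; V, L and D each appear at most once; no smaller symbol precedes a larger one (values never increase from left to right). Value: C (100) + X (10) + V (5) + I (1) + I (1) + I (1) = 118. So it is a valid standard Roman numeral.

Yes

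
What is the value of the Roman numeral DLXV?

DLXV: D=500, L=50, X=10, V=5
500 + 50 + 10 + 5 = 565

565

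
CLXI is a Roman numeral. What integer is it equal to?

CLXI: C=100, L=50, X=10, I=1
100 + 50 + 10 + 1 = 161

161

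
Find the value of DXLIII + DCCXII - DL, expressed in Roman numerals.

DXLIII = 543, DCCXII = 712, DL = 550
543 + 712 = 1255
1255 - 550 = 705

DCCV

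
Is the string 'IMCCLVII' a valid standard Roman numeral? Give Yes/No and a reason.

'IMCCLVII': Invalid subtractive combination: IM

No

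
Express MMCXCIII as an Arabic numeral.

MMCXCIII: M=1000, M=1000, C=100, XC=90, I=1, I=1, I=1
1000 + 1000 + 100 + 90 + 1 + 1 + 1 = 2193

2193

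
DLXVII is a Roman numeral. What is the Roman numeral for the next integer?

DLXVII = 567; next is 568

DLXVIII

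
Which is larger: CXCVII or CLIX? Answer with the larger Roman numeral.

CXCVII = 197
CLIX = 159
197 is larger

CXCVII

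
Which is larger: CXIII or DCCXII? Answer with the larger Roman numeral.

CXIII = 113
DCCXII = 712
712 is larger

DCCXII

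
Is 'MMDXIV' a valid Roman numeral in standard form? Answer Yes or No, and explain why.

'MMDXIV': Check the rules: uses only the symbols I, V, X, L, C, D, M; no symbol is repeated more than three times in a row; V, L and D each appear at most once; the only place a smaller symbol precedes a larger one is the allowed subtractive pair IV, the symbol right after such a pair (if any) is smaller than the pair's first symbol, and otherwise the values never increase from left to right. Value: M (1000) + M (1000) + D (500) + X (10) + IV (4) = 2514. So it is a valid standard Roman numeral.

Yes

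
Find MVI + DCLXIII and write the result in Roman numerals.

MVI = 1006
DCLXIII = 663
1006 + 663 = 1669

MDCLXIX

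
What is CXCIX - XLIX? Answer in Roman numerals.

CXCIX = 199
XLIX = 49
199 - 49 = 150

CL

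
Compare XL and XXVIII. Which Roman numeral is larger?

XL = 40
XXVIII = 28
40 is larger

XL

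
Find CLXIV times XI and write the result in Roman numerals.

CLXIV = 164
XI = 11
164 × 11 = 1804

MDCCCIV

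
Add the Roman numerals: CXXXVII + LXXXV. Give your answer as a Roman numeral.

CXXXVII = 137
LXXXV = 85
137 + 85 = 222

CCXXII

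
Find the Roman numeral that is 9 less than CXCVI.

CXCVI = 196
196 - 9 = 187

CLXXXVII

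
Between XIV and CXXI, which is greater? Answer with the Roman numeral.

XIV = 14
CXXI = 121
121 is larger

CXXI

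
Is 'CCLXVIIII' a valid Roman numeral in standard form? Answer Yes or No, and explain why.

'CCLXVIIII': More than 3 consecutive I's

No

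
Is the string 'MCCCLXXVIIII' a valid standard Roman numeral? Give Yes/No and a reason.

'MCCCLXXVIIII': More than 3 consecutive I's

No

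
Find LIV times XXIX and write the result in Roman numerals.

LIV = 54
XXIX = 29
54 × 29 = 1566

MDLXVI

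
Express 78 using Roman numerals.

Convert 78 to Roman numerals:
  78 contains 1×50 (L)
  28 contains 2×10 (XX)
  8 contains 1×5 (V)
  3 contains 3×1 (III)

LXXVIII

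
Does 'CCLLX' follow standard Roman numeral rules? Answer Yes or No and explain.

'CCLLX': L should not appear more than once

No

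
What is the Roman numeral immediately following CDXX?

CDXX = 420; next is 421

CDXXI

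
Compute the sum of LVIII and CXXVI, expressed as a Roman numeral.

LVIII = 58
CXXVI = 126
58 + 126 = 184

CLXXXIV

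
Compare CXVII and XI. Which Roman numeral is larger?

CXVII = 117
XI = 11
117 is larger

CXVII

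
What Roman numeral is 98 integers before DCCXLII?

DCCXLII = 742
742 - 98 = 644

DCXLIV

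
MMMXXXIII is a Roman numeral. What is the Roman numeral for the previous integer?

MMMXXXIII = 3033, so the previous integer is 3033 - 1 = 3032

MMMXXXII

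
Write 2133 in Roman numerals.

Convert 2133 to Roman numerals:
  2133 contains 2×1000 (MM)
  133 contains 1×100 (C)
  33 contains 3×10 (XXX)
  3 contains 3×1 (III)

MMCXXXIII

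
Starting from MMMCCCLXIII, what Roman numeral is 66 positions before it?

MMMCCCLXIII = 3363
3363 - 66 = 3297

MMMCCXCVII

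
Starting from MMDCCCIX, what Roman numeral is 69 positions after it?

MMDCCCIX = 2809
2809 + 69 = 2878

MMDCCCLXXVIII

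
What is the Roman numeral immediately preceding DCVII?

DCVII = 607, so the previous integer is 607 - 1 = 606

DCVI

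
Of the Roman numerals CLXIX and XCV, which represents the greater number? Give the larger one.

CLXIX = 169
XCV = 95
169 is larger

CLXIX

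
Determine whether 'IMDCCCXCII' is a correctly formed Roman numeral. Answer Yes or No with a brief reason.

'IMDCCCXCII': Invalid subtractive combination: IM

No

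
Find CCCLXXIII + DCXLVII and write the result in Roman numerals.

CCCLXXIII = 373
DCXLVII = 647
373 + 647 = 1020

MXX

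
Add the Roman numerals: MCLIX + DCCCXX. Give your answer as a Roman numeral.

MCLIX = 1159
DCCCXX = 820
1159 + 820 = 1979

MCMLXXIX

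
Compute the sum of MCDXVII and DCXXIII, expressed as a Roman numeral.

MCDXVII = 1417
DCXXIII = 623
1417 + 623 = 2040

MMXL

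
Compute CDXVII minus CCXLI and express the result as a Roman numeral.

CDXVII = 417
CCXLI = 241
417 - 241 = 176

CLXXVI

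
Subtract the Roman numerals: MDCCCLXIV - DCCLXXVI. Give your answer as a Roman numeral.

MDCCCLXIV = 1864
DCCLXXVI = 776
1864 - 776 = 1088

MLXXXVIII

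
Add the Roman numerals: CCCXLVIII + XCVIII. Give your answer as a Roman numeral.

CCCXLVIII = 348
XCVIII = 98
348 + 98 = 446

CDXLVI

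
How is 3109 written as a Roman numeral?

Convert 3109 to Roman numerals:
  3109 contains 3×1000 (MMM)
  109 contains 1×100 (C)
  9 contains 1×9 (IX)

MMMCIX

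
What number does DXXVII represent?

DXXVII: D=500, X=10, X=10, V=5, I=1, I=1
500 + 10 + 10 + 5 + 1 + 1 = 527

527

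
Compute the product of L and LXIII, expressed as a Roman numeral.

L = 50
LXIII = 63
50 × 63 = 3150

MMMCL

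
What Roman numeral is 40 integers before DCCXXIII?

DCCXXIII = 723
723 - 40 = 683

DCLXXXIII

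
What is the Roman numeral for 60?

Convert 60 to Roman numerals:
  60 contains 1×50 (L)
  10 contains 1×10 (X)

LX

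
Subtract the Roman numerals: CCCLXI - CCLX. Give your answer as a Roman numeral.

CCCLXI = 361
CCLX = 260
361 - 260 = 101

CI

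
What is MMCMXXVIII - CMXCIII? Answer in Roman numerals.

MMCMXXVIII = 2928
CMXCIII = 993
2928 - 993 = 1935

MCMXXXV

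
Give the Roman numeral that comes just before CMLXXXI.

CMLXXXI = 981, so the previous integer is 981 - 1 = 980

CMLXXX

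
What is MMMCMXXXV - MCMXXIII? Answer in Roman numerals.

MMMCMXXXV = 3935
MCMXXIII = 1923
3935 - 1923 = 2012

MMXII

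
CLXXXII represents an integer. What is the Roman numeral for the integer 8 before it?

CLXXXII = 182
182 - 8 = 174

CLXXIV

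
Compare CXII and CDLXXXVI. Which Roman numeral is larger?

CXII = 112
CDLXXXVI = 486
486 is larger

CDLXXXVI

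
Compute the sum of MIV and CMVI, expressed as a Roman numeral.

MIV = 1004
CMVI = 906
1004 + 906 = 1910

MCMX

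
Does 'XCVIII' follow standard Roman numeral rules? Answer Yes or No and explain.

'XCVIII': Check the rules: uses only the symbols I, V, X, L, C, D, M; no symbol is repeated more than three times in a row; V, L and D each appear at most once; the only place a smaller symbol precedes a larger one is the allowed subtractive pair XC, the symbol right after such a pair (if any) is smaller than the pair's first symbol, and otherwise the values never increase from left to right. Value: XC (90) + V (5) + I (1) + I (1) + I (1) = 98. So it is a valid standard Roman numeral.

Yes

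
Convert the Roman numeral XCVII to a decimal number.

XCVII: XC=90, V=5, I=1, I=1
90 + 5 + 1 + 1 = 97

97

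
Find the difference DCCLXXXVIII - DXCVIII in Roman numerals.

DCCLXXXVIII = 788
DXCVIII = 598
788 - 598 = 190

CXC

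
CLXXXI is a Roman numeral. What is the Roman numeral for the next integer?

CLXXXI = 181; next is 182

CLXXXII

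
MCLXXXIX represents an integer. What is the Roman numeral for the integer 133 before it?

MCLXXXIX = 1189
1189 - 133 = 1056

MLVI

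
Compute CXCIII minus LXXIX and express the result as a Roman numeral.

CXCIII = 193
LXXIX = 79
193 - 79 = 114

CXIV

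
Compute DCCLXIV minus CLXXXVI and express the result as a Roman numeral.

DCCLXIV = 764
CLXXXVI = 186
764 - 186 = 578

DLXXVIII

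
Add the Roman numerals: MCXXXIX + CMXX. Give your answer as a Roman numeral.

MCXXXIX = 1139
CMXX = 920
1139 + 920 = 2059

MMLIX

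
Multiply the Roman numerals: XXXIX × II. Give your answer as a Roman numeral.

XXXIX = 39
II = 2
39 × 2 = 78

LXXVIII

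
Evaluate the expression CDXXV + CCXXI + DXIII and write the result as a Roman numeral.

CDXXV = 425, CCXXI = 221, DXIII = 513
425 + 221 = 646
646 + 513 = 1159

MCLIX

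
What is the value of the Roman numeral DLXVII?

DLXVII: D=500, L=50, X=10, V=5, I=1, I=1
500 + 50 + 10 + 5 + 1 + 1 = 567

567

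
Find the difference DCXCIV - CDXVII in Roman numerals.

DCXCIV = 694
CDXVII = 417
694 - 417 = 277

CCLXXVII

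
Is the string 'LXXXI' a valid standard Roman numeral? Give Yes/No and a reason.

'LXXXI': Check the rules: uses only the symbols I, V, X, L, C, D, M; no symbol is repeated more than three times in a row; V, L and D each appear at most once; no smaller symbol precedes a larger one (values never increase from left to right). Value: L (50) + X (10) + X (10) + X (10) + I (1) = 81. So it is a valid standard Roman numeral.

Yes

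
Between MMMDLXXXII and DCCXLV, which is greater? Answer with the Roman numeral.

MMMDLXXXII = 3582
DCCXLV = 745
3582 is larger

MMMDLXXXII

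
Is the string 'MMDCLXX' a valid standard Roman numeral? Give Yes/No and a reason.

'MMDCLXX': Check the rules: uses only the symbols I, V, X, L, C, D, M; no symbol is repeated more than three times in a row; V, L and D each appear at most once; no smaller symbol precedes a larger one (values never increase from left to right). Value: M (1000) + M (1000) + D (500) + C (100) + L (50) + X (10) + X (10) = 2670. So it is a valid standard Roman numeral.

Yes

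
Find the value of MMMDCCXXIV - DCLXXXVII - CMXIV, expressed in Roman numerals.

MMMDCCXXIV = 3724, DCLXXXVII = 687, CMXIV = 914
3724 - 687 = 3037
3037 - 914 = 2123

MMCXXIII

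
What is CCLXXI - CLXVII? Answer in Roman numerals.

CCLXXI = 271
CLXVII = 167
271 - 167 = 104

CIV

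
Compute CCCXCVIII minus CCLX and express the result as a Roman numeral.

CCCXCVIII = 398
CCLX = 260
398 - 260 = 138

CXXXVIII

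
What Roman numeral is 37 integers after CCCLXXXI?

CCCLXXXI = 381
381 + 37 = 418

CDXVIII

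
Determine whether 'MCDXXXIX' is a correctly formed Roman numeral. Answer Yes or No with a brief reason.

'MCDXXXIX': Check the rules: uses only the symbols I, V, X, L, C, D, M; no symbol is repeated more than three times in a row; V, L and D each appear at most once; the only places a smaller symbol precedes a larger one are the allowed subtractive pairs CD, IX, the symbol right after such a pair (if any) is smaller than the pair's first symbol, and otherwise the values never increase from left to right. Value: M (1000) + CD (400) + X (10) + X (10) + X (10) + IX (9) = 1439. So it is a valid standard Roman numeral.

Yes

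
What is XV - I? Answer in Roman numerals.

XV = 15
I = 1
15 - 1 = 14

XIV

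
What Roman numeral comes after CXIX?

CXIX = 119; next is 120

CXX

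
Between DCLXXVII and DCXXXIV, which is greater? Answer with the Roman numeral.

DCLXXVII = 677
DCXXXIV = 634
677 is larger

DCLXXVII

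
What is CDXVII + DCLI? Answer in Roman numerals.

CDXVII = 417
DCLI = 651
417 + 651 = 1068

MLXVIII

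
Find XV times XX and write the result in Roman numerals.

XV = 15
XX = 20
15 × 20 = 300

CCC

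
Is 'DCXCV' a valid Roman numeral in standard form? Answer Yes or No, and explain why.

'DCXCV': Check the rules: uses only the symbols I, V, X, L, C, D, M; no symbol is repeated more than three times in a row; V, L and D each appear at most once; the only place a smaller symbol precedes a larger one is the allowed subtractive pair XC, the symbol right after such a pair (if any) is smaller than the pair's first symbol, and otherwise the values never increase from left to right. Value: D (500) + C (100) + XC (90) + V (5) = 695. So it is a valid standard Roman numeral.

Yes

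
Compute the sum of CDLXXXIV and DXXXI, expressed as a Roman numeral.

CDLXXXIV = 484
DXXXI = 531
484 + 531 = 1015

MXV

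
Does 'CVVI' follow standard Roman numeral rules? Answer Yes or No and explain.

'CVVI': V should not appear more than once

No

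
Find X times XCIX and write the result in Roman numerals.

X = 10
XCIX = 99
10 × 99 = 990

CMXC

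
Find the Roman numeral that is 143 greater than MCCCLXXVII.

MCCCLXXVII = 1377
1377 + 143 = 1520

MDXX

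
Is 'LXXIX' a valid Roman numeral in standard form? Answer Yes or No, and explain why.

'LXXIX': Check the rules: uses only the symbols I, V, X, L, C, D, M; no symbol is repeated more than three times in a row; V, L and D each appear at most once; the only place a smaller symbol precedes a larger one is the allowed subtractive pair IX, the symbol right after such a pair (if any) is smaller than the pair's first symbol, and otherwise the values never increase from left to right. Value: L (50) + X (10) + X (10) + IX (9) = 79. So it is a valid standard Roman numeral.

Yes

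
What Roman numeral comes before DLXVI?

DLXVI = 566; previous is 565

DLXV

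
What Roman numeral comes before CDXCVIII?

CDXCVIII = 498; previous is 497

CDXCVII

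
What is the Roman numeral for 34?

Convert 34 to Roman numerals:
  34 contains 3×10 (XXX)
  4 contains 1×4 (IV)

XXXIV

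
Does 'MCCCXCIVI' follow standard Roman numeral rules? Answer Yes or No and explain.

'MCCCXCIVI': I cannot come right after the subtractive pair IV: once I is subtracted in IV, the next symbol must be smaller than I

No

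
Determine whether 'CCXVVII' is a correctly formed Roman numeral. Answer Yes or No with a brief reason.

'CCXVVII': V should not appear more than once

No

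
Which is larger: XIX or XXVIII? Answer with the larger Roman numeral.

XIX = 19
XXVIII = 28
28 is larger

XXVIII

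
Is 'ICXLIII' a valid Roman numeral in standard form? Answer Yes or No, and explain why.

'ICXLIII': Invalid subtractive combination: IC

No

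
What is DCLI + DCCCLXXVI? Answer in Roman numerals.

DCLI = 651
DCCCLXXVI = 876
651 + 876 = 1527

MDXXVII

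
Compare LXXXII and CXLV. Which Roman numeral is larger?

LXXXII = 82
CXLV = 145
145 is larger

CXLV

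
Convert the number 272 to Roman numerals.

Convert 272 to Roman numerals:
  272 contains 2×100 (CC)
  72 contains 1×50 (L)
  22 contains 2×10 (XX)
  2 contains 2×1 (II)

CCLXXII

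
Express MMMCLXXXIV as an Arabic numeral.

MMMCLXXXIV: M=1000, M=1000, M=1000, C=100, L=50, X=10, X=10, X=10, IV=4
1000 + 1000 + 1000 + 100 + 50 + 10 + 10 + 10 + 4 = 3184

3184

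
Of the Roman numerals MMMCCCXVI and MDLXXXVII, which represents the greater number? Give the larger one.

MMMCCCXVI = 3316
MDLXXXVII = 1587
3316 is larger

MMMCCCXVI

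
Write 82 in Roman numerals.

Convert 82 to Roman numerals:
  82 contains 1×50 (L)
  32 contains 3×10 (XXX)
  2 contains 2×1 (II)

LXXXII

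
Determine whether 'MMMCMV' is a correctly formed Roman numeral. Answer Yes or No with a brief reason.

'MMMCMV': Check the rules: uses only the symbols I, V, X, L, C, D, M; no symbol is repeated more than three times in a row; V, L and D each appear at most once; the only place a smaller symbol precedes a larger one is the allowed subtractive pair CM, the symbol right after such a pair (if any) is smaller than the pair's first symbol, and otherwise the values never increase from left to right. Value: M (1000) + M (1000) + M (1000) + CM (900) + V (5) = 3905. So it is a valid standard Roman numeral.

Yes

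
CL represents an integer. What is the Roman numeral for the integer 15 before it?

CL = 150
150 - 15 = 135

CXXXV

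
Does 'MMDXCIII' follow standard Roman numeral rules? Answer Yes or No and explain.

'MMDXCIII': Check the rules: uses only the symbols I, V, X, L, C, D, M; no symbol is repeated more than three times in a row; V, L and D each appear at most once; the only place a smaller symbol precedes a larger one is the allowed subtractive pair XC, the symbol right after such a pair (if any) is smaller than the pair's first symbol, and otherwise the values never increase from left to right. Value: M (1000) + M (1000) + D (500) + XC (90) + I (1) + I (1) + I (1) = 2593. So it is a valid standard Roman numeral.

Yes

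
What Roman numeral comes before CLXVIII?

CLXVIII = 168, so the previous integer is 168 - 1 = 167

CLXVII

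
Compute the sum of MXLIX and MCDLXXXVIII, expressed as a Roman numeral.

MXLIX = 1049
MCDLXXXVIII = 1488
1049 + 1488 = 2537

MMDXXXVII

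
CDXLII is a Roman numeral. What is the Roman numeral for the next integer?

CDXLII = 442; next is 443

CDXLIII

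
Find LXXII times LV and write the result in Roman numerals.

LXXII = 72
LV = 55
72 × 55 = 3960

MMMCMLX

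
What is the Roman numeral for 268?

Convert 268 to Roman numerals:
  268 contains 2×100 (CC)
  68 contains 1×50 (L)
  18 contains 1×10 (X)
  8 contains 1×5 (V)
  3 contains 3×1 (III)

CCLXVIII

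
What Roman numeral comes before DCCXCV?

DCCXCV = 795, so the previous integer is 795 - 1 = 794

DCCXCIV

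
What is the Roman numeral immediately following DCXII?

DCXII = 612, so the next integer is 612 + 1 = 613

DCXIII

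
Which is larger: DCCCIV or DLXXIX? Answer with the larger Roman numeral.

DCCCIV = 804
DLXXIX = 579
804 is larger

DCCCIV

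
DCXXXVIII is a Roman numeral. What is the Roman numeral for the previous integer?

DCXXXVIII = 638, so the previous integer is 638 - 1 = 637

DCXXXVII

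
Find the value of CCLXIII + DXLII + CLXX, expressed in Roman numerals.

CCLXIII = 263, DXLII = 542, CLXX = 170
263 + 542 = 805
805 + 170 = 975

CMLXXV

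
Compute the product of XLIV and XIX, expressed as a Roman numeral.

XLIV = 44
XIX = 19
44 × 19 = 836

DCCCXXXVI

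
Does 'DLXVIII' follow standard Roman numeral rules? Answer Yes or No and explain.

'DLXVIII': Check the rules: uses only the symbols I, V, X, L, C, D, M; no symbol is repeated more than three times in a row; V, L and D each appear at most once; no smaller symbol precedes a larger one (values never increase from left to right). Value: D (500) + L (50) + X (10) + V (5) + I (1) + I (1) + I (1) = 568. So it is a valid standard Roman numeral.

Yes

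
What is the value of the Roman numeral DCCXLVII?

DCCXLVII: D=500, C=100, C=100, XL=40, V=5, I=1, I=1
500 + 100 + 100 + 40 + 5 + 1 + 1 = 747

747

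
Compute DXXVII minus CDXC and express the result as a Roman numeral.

DXXVII = 527
CDXC = 490
527 - 490 = 37

XXXVII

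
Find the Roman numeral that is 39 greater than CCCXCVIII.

CCCXCVIII = 398
398 + 39 = 437

CDXXXVII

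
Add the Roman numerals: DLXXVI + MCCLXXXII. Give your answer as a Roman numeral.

DLXXVI = 576
MCCLXXXII = 1282
576 + 1282 = 1858

MDCCCLVIII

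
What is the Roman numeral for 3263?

Convert 3263 to Roman numerals:
  3263 contains 3×1000 (MMM)
  263 contains 2×100 (CC)
  63 contains 1×50 (L)
  13 contains 1×10 (X)
  3 contains 3×1 (III)

MMMCCLXIII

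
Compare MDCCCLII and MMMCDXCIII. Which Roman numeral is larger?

MDCCCLII = 1852
MMMCDXCIII = 3493
3493 is larger

MMMCDXCIII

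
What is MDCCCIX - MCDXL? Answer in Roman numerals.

MDCCCIX = 1809
MCDXL = 1440
1809 - 1440 = 369

CCCLXIX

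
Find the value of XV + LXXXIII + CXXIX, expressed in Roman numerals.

XV = 15, LXXXIII = 83, CXXIX = 129
15 + 83 = 98
98 + 129 = 227

CCXXVII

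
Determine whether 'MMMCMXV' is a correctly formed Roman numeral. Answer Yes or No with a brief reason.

'MMMCMXV': Check the rules: uses only the symbols I, V, X, L, C, D, M; no symbol is repeated more than three times in a row; V, L and D each appear at most once; the only place a smaller symbol precedes a larger one is the allowed subtractive pair CM, the symbol right after such a pair (if any) is smaller than the pair's first symbol, and otherwise the values never increase from left to right. Value: M (1000) + M (1000) + M (1000) + CM (900) + X (10) + V (5) = 3915. So it is a valid standard Roman numeral.

Yes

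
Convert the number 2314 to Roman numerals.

Convert 2314 to Roman numerals:
  2314 contains 2×1000 (MM)
  314 contains 3×100 (CCC)
  14 contains 1×10 (X)
  4 contains 1×4 (IV)

MMCCCXIV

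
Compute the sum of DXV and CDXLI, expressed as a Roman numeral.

DXV = 515
CDXLI = 441
515 + 441 = 956

CMLVI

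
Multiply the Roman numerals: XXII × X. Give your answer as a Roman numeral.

XXII = 22
X = 10
22 × 10 = 220

CCXX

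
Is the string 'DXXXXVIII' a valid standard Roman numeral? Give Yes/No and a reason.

'DXXXXVIII': More than 3 consecutive X's

No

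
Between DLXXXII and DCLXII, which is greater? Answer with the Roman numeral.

DLXXXII = 582
DCLXII = 662
662 is larger

DCLXII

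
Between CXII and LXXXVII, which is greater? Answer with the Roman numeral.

CXII = 112
LXXXVII = 87
112 is larger

CXII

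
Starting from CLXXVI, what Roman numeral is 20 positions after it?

CLXXVI = 176
176 + 20 = 196

CXCVI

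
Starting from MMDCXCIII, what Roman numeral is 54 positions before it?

MMDCXCIII = 2693
2693 - 54 = 2639

MMDCXXXIX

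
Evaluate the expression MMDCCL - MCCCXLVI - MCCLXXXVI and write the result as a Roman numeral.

MMDCCL = 2750, MCCCXLVI = 1346, MCCLXXXVI = 1286
2750 - 1346 = 1404
1404 - 1286 = 118

CXVIII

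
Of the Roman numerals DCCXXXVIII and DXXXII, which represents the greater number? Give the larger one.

DCCXXXVIII = 738
DXXXII = 532
738 is larger

DCCXXXVIII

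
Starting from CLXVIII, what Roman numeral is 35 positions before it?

CLXVIII = 168
168 - 35 = 133

CXXXIII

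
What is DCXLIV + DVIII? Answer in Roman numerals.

DCXLIV = 644
DVIII = 508
644 + 508 = 1152

MCLII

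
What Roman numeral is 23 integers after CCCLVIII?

CCCLVIII = 358
358 + 23 = 381

CCCLXXXI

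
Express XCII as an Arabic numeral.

XCII: XC=90, I=1, I=1
90 + 1 + 1 = 92

92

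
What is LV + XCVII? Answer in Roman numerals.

LV = 55
XCVII = 97
55 + 97 = 152

CLII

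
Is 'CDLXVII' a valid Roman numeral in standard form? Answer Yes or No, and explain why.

'CDLXVII': Check the rules: uses only the symbols I, V, X, L, C, D, M; no symbol is repeated more than three times in a row; V, L and D each appear at most once; the only place a smaller symbol precedes a larger one is the allowed subtractive pair CD, the symbol right after such a pair (if any) is smaller than the pair's first symbol, and otherwise the values never increase from left to right. Value: CD (400) + L (50) + X (10) + V (5) + I (1) + I (1) = 467. So it is a valid standard Roman numeral.

Yes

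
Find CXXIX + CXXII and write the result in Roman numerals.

CXXIX = 129
CXXII = 122
129 + 122 = 251

CCLI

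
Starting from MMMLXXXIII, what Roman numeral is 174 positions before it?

MMMLXXXIII = 3083
3083 - 174 = 2909

MMCMIX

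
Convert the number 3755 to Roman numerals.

Convert 3755 to Roman numerals:
  3755 contains 3×1000 (MMM)
  755 contains 1×500 (D)
  255 contains 2×100 (CC)
  55 contains 1×50 (L)
  5 contains 1×5 (V)

MMMDCCLV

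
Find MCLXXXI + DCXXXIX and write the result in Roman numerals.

MCLXXXI = 1181
DCXXXIX = 639
1181 + 639 = 1820

MDCCCXX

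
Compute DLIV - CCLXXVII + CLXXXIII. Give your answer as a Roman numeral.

DLIV = 554, CCLXXVII = 277, CLXXXIII = 183
554 - 277 = 277
277 + 183 = 460

CDLX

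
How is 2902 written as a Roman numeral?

Convert 2902 to Roman numerals:
  2902 contains 2×1000 (MM)
  902 contains 1×900 (CM)
  2 contains 2×1 (II)

MMCMII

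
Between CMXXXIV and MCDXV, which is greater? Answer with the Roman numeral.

CMXXXIV = 934
MCDXV = 1415
1415 is larger

MCDXV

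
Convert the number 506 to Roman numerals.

Convert 506 to Roman numerals:
  506 contains 1×500 (D)
  6 contains 1×5 (V)
  1 contains 1×1 (I)

DVI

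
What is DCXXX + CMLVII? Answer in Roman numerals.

DCXXX = 630
CMLVII = 957
630 + 957 = 1587

MDLXXXVII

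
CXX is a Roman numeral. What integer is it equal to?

CXX: C=100, X=10, X=10
100 + 10 + 10 = 120

120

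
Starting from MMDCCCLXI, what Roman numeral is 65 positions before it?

MMDCCCLXI = 2861
2861 - 65 = 2796

MMDCCXCVI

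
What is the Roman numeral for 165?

Convert 165 to Roman numerals:
  165 contains 1×100 (C)
  65 contains 1×50 (L)
  15 contains 1×10 (X)
  5 contains 1×5 (V)

CLXV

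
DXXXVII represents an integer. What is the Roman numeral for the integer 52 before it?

DXXXVII = 537
537 - 52 = 485

CDLXXXV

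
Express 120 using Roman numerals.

Convert 120 to Roman numerals:
  120 contains 1×100 (C)
  20 contains 2×10 (XX)

CXX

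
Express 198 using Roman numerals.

Convert 198 to Roman numerals:
  198 contains 1×100 (C)
  98 contains 1×90 (XC)
  8 contains 1×5 (V)
  3 contains 3×1 (III)

CXCVIII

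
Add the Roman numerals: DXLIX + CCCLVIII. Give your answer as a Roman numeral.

DXLIX = 549
CCCLVIII = 358
549 + 358 = 907

CMVII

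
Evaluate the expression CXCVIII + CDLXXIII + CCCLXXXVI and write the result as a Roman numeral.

CXCVIII = 198, CDLXXIII = 473, CCCLXXXVI = 386
198 + 473 = 671
671 + 386 = 1057

MLVII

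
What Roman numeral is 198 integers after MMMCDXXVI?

MMMCDXXVI = 3426
3426 + 198 = 3624

MMMDCXXIV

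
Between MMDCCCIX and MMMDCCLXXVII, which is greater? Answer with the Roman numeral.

MMDCCCIX = 2809
MMMDCCLXXVII = 3777
3777 is larger

MMMDCCLXXVII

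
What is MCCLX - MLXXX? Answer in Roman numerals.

MCCLX = 1260
MLXXX = 1080
1260 - 1080 = 180

CLXXX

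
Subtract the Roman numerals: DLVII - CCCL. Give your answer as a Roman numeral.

DLVII = 557
CCCL = 350
557 - 350 = 207

CCVII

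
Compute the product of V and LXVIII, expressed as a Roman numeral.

V = 5
LXVIII = 68
5 × 68 = 340

CCCXL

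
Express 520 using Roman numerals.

Convert 520 to Roman numerals:
  520 contains 1×500 (D)
  20 contains 2×10 (XX)

DXX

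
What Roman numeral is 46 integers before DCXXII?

DCXXII = 622
622 - 46 = 576

DLXXVI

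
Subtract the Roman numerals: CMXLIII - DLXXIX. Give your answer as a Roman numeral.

CMXLIII = 943
DLXXIX = 579
943 - 579 = 364

CCCLXIV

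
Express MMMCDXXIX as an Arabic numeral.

MMMCDXXIX: M=1000, M=1000, M=1000, CD=400, X=10, X=10, IX=9
1000 + 1000 + 1000 + 400 + 10 + 10 + 9 = 3429

3429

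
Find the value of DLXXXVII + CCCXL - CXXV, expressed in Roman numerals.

DLXXXVII = 587, CCCXL = 340, CXXV = 125
587 + 340 = 927
927 - 125 = 802

DCCCII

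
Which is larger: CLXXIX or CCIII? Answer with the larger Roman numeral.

CLXXIX = 179
CCIII = 203
203 is larger

CCIII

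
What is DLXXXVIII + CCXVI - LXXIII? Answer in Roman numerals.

DLXXXVIII = 588, CCXVI = 216, LXXIII = 73
588 + 216 = 804
804 - 73 = 731

DCCXXXI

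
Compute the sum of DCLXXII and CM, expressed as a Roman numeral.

DCLXXII = 672
CM = 900
672 + 900 = 1572

MDLXXII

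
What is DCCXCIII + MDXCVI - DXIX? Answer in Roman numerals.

DCCXCIII = 793, MDXCVI = 1596, DXIX = 519
793 + 1596 = 2389
2389 - 519 = 1870

MDCCCLXX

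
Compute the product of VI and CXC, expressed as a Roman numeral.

VI = 6
CXC = 190
6 × 190 = 1140

MCXL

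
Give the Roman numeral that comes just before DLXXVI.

DLXXVI = 576; previous is 575

DLXXV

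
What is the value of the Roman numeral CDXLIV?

CDXLIV: CD=400, XL=40, IV=4
400 + 40 + 4 = 444

444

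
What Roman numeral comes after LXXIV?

LXXIV = 74; next is 75

LXXV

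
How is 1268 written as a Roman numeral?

Convert 1268 to Roman numerals:
  1268 contains 1×1000 (M)
  268 contains 2×100 (CC)
  68 contains 1×50 (L)
  18 contains 1×10 (X)
  8 contains 1×5 (V)
  3 contains 3×1 (III)

MCCLXVIII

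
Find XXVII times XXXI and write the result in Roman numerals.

XXVII = 27
XXXI = 31
27 × 31 = 837

DCCCXXXVII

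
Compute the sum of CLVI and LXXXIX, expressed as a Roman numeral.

CLVI = 156
LXXXIX = 89
156 + 89 = 245

CCXLV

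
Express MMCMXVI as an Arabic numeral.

MMCMXVI: M=1000, M=1000, CM=900, X=10, V=5, I=1
1000 + 1000 + 900 + 10 + 5 + 1 = 2916

2916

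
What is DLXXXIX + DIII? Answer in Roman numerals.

DLXXXIX = 589
DIII = 503
589 + 503 = 1092

MXCII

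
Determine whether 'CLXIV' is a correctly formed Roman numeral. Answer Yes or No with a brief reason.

'CLXIV': Check the rules: uses only the symbols I, V, X, L, C, D, M; no symbol is repeated more than three times in a row; V, L and D each appear at most once; the only place a smaller symbol precedes a larger one is the allowed subtractive pair IV, the symbol right after such a pair (if any) is smaller than the pair's first symbol, and otherwise the values never increase from left to right. Value: C (100) + L (50) + X (10) + IV (4) = 164. So it is a valid standard Roman numeral.

Yes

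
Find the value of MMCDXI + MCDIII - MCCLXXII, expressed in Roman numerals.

MMCDXI = 2411, MCDIII = 1403, MCCLXXII = 1272
2411 + 1403 = 3814
3814 - 1272 = 2542

MMDXLII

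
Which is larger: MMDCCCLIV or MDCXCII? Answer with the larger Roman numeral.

MMDCCCLIV = 2854
MDCXCII = 1692
2854 is larger

MMDCCCLIV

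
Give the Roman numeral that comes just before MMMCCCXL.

MMMCCCXL = 3340; previous is 3339

MMMCCCXXXIX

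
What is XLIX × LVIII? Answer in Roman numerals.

XLIX = 49
LVIII = 58
49 × 58 = 2842

MMDCCCXLII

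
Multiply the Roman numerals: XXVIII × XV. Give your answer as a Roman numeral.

XXVIII = 28
XV = 15
28 × 15 = 420

CDXX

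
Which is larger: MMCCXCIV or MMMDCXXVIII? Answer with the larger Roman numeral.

MMCCXCIV = 2294
MMMDCXXVIII = 3628
3628 is larger

MMMDCXXVIII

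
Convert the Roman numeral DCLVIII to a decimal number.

DCLVIII: D=500, C=100, L=50, V=5, I=1, I=1, I=1
500 + 100 + 50 + 5 + 1 + 1 + 1 = 658

658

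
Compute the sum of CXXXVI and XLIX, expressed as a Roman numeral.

CXXXVI = 136
XLIX = 49
136 + 49 = 185

CLXXXV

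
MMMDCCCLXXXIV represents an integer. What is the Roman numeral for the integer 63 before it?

MMMDCCCLXXXIV = 3884
3884 - 63 = 3821

MMMDCCCXXI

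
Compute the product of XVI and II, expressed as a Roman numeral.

XVI = 16
II = 2
16 × 2 = 32

XXXII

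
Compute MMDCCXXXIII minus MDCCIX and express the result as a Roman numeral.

MMDCCXXXIII = 2733
MDCCIX = 1709
2733 - 1709 = 1024

MXXIV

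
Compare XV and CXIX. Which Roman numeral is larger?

XV = 15
CXIX = 119
119 is larger

CXIX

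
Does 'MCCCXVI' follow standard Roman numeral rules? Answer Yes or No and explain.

'MCCCXVI': Check the rules: uses only the symbols I, V, X, L, C, D, M; no symbol is repeated more than three times in a row; V, L and D each appear at most once; no smaller symbol precedes a larger one (values never increase from left to right). Value: M (1000) + C (100) + C (100) + C (100) + X (10) + V (5) + I (1) = 1316. So it is a valid standard Roman numeral.

Yes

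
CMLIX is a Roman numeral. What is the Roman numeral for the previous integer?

CMLIX = 959; previous is 958

CMLVIII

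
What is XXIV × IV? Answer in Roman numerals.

XXIV = 24
IV = 4
24 × 4 = 96

XCVI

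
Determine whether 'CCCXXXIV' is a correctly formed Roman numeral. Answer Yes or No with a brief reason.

'CCCXXXIV': Check the rules: uses only the symbols I, V, X, L, C, D, M; no symbol is repeated more than three times in a row; V, L and D each appear at most once; the only place a smaller symbol precedes a larger one is the allowed subtractive pair IV, the symbol right after such a pair (if any) is smaller than the pair's first symbol, and otherwise the values never increase from left to right. Value: C (100) + C (100) + C (100) + X (10) + X (10) + X (10) + IV (4) = 334. So it is a valid standard Roman numeral.

Yes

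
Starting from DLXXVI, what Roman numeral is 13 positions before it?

DLXXVI = 576
576 - 13 = 563

DLXIII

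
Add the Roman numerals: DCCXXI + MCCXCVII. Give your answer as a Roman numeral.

DCCXXI = 721
MCCXCVII = 1297
721 + 1297 = 2018

MMXVIII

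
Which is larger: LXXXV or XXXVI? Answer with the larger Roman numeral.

LXXXV = 85
XXXVI = 36
85 is larger

LXXXV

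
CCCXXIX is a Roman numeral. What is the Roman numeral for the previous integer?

CCCXXIX = 329, so the previous integer is 329 - 1 = 328

CCCXXVIII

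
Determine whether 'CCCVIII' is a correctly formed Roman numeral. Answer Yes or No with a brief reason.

'CCCVIII': Check the rules: uses only the symbols I, V, X, L, C, D, M; no symbol is repeated more than three times in a row; V, L and D each appear at most once; no smaller symbol precedes a larger one (values never increase from left to right). Value: C (100) + C (100) + C (100) + V (5) + I (1) + I (1) + I (1) = 308. So it is a valid standard Roman numeral.

Yes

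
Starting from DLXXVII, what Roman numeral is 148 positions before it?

DLXXVII = 577
577 - 148 = 429

CDXXIX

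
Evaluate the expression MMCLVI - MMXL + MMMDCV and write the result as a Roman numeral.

MMCLVI = 2156, MMXL = 2040, MMMDCV = 3605
2156 - 2040 = 116
116 + 3605 = 3721

MMMDCCXXI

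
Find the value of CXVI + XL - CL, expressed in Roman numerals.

CXVI = 116, XL = 40, CL = 150
116 + 40 = 156
156 - 150 = 6

VI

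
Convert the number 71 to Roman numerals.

Convert 71 to Roman numerals:
  71 contains 1×50 (L)
  21 contains 2×10 (XX)
  1 contains 1×1 (I)

LXXI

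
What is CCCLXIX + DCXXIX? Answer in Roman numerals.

CCCLXIX = 369
DCXXIX = 629
369 + 629 = 998

CMXCVIII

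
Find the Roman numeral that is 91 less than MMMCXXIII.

MMMCXXIII = 3123
3123 - 91 = 3032

MMMXXXII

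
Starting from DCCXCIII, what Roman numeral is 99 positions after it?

DCCXCIII = 793
793 + 99 = 892

DCCCXCII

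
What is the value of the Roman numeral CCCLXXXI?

CCCLXXXI: C=100, C=100, C=100, L=50, X=10, X=10, X=10, I=1
100 + 100 + 100 + 50 + 10 + 10 + 10 + 1 = 381

381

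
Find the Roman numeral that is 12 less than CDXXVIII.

CDXXVIII = 428
428 - 12 = 416

CDXVI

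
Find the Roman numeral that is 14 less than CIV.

CIV = 104
104 - 14 = 90

XC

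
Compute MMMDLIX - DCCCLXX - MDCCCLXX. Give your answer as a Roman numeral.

MMMDLIX = 3559, DCCCLXX = 870, MDCCCLXX = 1870
3559 - 870 = 2689
2689 - 1870 = 819

DCCCXIX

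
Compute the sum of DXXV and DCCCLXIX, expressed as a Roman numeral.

DXXV = 525
DCCCLXIX = 869
525 + 869 = 1394

MCCCXCIV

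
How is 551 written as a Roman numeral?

Convert 551 to Roman numerals:
  551 contains 1×500 (D)
  51 contains 1×50 (L)
  1 contains 1×1 (I)

DLI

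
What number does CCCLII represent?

CCCLII: C=100, C=100, C=100, L=50, I=1, I=1
100 + 100 + 100 + 50 + 1 + 1 = 352

352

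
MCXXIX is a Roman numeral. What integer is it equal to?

MCXXIX: M=1000, C=100, X=10, X=10, IX=9
1000 + 100 + 10 + 10 + 9 = 1129

1129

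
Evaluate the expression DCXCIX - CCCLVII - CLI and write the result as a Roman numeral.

DCXCIX = 699, CCCLVII = 357, CLI = 151
699 - 357 = 342
342 - 151 = 191

CXCI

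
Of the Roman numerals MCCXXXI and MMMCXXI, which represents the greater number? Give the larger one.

MCCXXXI = 1231
MMMCXXI = 3121
3121 is larger

MMMCXXI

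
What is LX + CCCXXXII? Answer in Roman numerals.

LX = 60
CCCXXXII = 332
60 + 332 = 392

CCCXCII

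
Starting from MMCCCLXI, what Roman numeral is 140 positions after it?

MMCCCLXI = 2361
2361 + 140 = 2501

MMDI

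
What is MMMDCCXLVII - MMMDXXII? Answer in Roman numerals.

MMMDCCXLVII = 3747
MMMDXXII = 3522
3747 - 3522 = 225

CCXXV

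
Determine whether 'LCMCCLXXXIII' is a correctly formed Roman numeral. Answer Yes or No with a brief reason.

'LCMCCLXXXIII': L should not appear more than once

No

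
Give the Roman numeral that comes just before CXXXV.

CXXXV = 135; previous is 134

CXXXIV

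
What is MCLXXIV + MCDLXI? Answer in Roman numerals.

MCLXXIV = 1174
MCDLXI = 1461
1174 + 1461 = 2635

MMDCXXXV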